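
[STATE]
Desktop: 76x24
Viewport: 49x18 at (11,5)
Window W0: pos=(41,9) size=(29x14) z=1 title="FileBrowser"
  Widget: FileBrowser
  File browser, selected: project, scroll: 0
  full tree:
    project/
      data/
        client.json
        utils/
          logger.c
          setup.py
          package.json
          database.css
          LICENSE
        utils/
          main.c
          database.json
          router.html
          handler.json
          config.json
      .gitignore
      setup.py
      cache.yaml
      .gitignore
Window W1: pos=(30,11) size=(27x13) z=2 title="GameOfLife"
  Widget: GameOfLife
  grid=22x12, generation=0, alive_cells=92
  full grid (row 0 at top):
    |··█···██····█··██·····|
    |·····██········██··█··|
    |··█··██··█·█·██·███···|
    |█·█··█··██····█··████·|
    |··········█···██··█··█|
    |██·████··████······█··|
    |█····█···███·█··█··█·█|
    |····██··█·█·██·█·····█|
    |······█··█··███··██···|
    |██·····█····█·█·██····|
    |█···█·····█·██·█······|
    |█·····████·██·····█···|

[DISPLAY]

                                                 
                                                 
                                                 
                                                 
                              ┏━━━━━━━━━━━━━━━━━━
                              ┃ FileBrowser      
                   ┏━━━━━━━━━━━━━━━━━━━━━━━━━┓───
                   ┃ GameOfLife              ┃   
                   ┠─────────────────────────┨   
                   ┃Gen: 0                   ┃   
                   ┃··█··██··█·█·██·███···   ┃   
                   ┃█·█··█··██····█··████·   ┃   
                   ┃··········█···██··█··█   ┃   
                   ┃██·████··████······█··   ┃   
                   ┃█····█···███·█··█··█·█   ┃   
                   ┃····██··█·█·██·█·····█   ┃   
                   ┃······█··█··███··██···   ┃   
                   ┃██·····█····█·█·██····   ┃━━━


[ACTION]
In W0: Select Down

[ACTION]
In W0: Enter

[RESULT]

                                                 
                                                 
                                                 
                                                 
                              ┏━━━━━━━━━━━━━━━━━━
                              ┃ FileBrowser      
                   ┏━━━━━━━━━━━━━━━━━━━━━━━━━┓───
                   ┃ GameOfLife              ┃   
                   ┠─────────────────────────┨   
                   ┃Gen: 0                   ┃on 
                   ┃··█··██··█·█·██·███···   ┃/  
                   ┃█·█··█··██····█··████·   ┃/  
                   ┃··········█···██··█··█   ┃   
                   ┃██·████··████······█··   ┃   
                   ┃█····█···███·█··█··█·█   ┃   
                   ┃····██··█·█·██·█·····█   ┃   
                   ┃······█··█··███··██···   ┃   
                   ┃██·····█····█·█·██····   ┃━━━


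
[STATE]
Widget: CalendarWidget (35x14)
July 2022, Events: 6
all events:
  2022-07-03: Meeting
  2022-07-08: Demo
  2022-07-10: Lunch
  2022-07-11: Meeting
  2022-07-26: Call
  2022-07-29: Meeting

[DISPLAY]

             July 2022             
Mo Tu We Th Fr Sa Su               
             1  2  3*              
 4  5  6  7  8*  9 10*             
11* 12 13 14 15 16 17              
18 19 20 21 22 23 24               
25 26* 27 28 29* 30 31             
                                   
                                   
                                   
                                   
                                   
                                   
                                   


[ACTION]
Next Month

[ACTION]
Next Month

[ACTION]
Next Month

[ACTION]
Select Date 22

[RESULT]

            October 2022           
Mo Tu We Th Fr Sa Su               
                1  2               
 3  4  5  6  7  8  9               
10 11 12 13 14 15 16               
17 18 19 20 21 [22] 23             
24 25 26 27 28 29 30               
31                                 
                                   
                                   
                                   
                                   
                                   
                                   


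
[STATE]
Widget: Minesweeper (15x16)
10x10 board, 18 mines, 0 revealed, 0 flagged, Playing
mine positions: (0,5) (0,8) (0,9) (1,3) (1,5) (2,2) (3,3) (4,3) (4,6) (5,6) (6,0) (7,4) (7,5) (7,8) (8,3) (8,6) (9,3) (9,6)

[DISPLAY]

■■■■■■■■■■     
■■■■■■■■■■     
■■■■■■■■■■     
■■■■■■■■■■     
■■■■■■■■■■     
■■■■■■■■■■     
■■■■■■■■■■     
■■■■■■■■■■     
■■■■■■■■■■     
■■■■■■■■■■     
               
               
               
               
               
               


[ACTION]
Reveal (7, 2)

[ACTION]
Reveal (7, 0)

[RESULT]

■■■■■■■■■■     
■■■■■■■■■■     
■■■■■■■■■■     
■■■■■■■■■■     
■■■■■■■■■■     
■■■■■■■■■■     
■■■■■■■■■■     
1■1■■■■■■■     
■■■■■■■■■■     
■■■■■■■■■■     
               
               
               
               
               
               


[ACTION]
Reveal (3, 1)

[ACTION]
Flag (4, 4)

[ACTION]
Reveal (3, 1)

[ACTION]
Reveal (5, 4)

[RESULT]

■■■■■■■■■■     
■■■■■■■■■■     
■■■■■■■■■■     
■1■■■■■■■■     
■■■■⚑■■■■■     
■■■■1■■■■■     
■■■■■■■■■■     
1■1■■■■■■■     
■■■■■■■■■■     
■■■■■■■■■■     
               
               
               
               
               
               


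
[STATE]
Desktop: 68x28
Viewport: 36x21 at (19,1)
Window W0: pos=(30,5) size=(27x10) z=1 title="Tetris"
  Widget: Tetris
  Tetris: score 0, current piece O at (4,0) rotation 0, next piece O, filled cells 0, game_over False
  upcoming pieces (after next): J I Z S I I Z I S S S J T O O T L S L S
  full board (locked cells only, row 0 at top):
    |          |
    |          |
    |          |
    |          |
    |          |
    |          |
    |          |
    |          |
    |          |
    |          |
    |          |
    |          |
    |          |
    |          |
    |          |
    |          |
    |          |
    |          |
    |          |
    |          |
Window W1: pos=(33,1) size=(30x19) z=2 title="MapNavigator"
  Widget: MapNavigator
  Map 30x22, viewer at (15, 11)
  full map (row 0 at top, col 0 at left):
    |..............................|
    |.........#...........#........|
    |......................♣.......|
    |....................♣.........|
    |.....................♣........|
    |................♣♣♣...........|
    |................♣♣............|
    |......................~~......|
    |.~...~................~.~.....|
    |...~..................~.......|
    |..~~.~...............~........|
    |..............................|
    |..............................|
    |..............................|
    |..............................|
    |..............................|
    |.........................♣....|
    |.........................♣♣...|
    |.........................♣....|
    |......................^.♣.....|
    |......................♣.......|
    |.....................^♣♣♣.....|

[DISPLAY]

              ┏━━━━━━━━━━━━━━━━━━━━━
              ┃ MapNavigator        
              ┠─────────────────────
              ┃....................♣
           ┏━━┃...............♣♣♣...
           ┃ T┃...............♣♣....
           ┠──┃.....................
           ┃  ┃~...~................
           ┃  ┃..~..................
           ┃  ┃.~~.~...............~
           ┃  ┃..............@......
           ┃  ┃.....................
           ┃  ┃.....................
           ┗━━┃.....................
              ┃.....................
              ┃.....................
              ┃.....................
              ┃.....................
              ┗━━━━━━━━━━━━━━━━━━━━━
                                    
                                    


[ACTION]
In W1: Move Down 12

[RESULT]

              ┏━━━━━━━━━━━━━━━━━━━━━
              ┃ MapNavigator        
              ┠─────────────────────
              ┃.....................
           ┏━━┃.....................
           ┃ T┃.....................
           ┠──┃.....................
           ┃  ┃.....................
           ┃  ┃.....................
           ┃  ┃.....................
           ┃  ┃..............@.....^
           ┃  ┃                     
           ┃  ┃                     
           ┗━━┃                     
              ┃                     
              ┃                     
              ┃                     
              ┃                     
              ┗━━━━━━━━━━━━━━━━━━━━━
                                    
                                    


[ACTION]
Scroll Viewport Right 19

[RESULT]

 ┏━━━━━━━━━━━━━━━━━━━━━━━━━━━━┓     
 ┃ MapNavigator               ┃     
 ┠────────────────────────────┨     
 ┃............................┃     
━┃............................┃     
T┃........................♣...┃     
─┃........................♣♣..┃     
 ┃........................♣...┃     
 ┃.....................^.♣....┃     
 ┃.....................♣......┃     
 ┃..............@.....^♣♣♣....┃     
 ┃                            ┃     
 ┃                            ┃     
━┃                            ┃     
 ┃                            ┃     
 ┃                            ┃     
 ┃                            ┃     
 ┃                            ┃     
 ┗━━━━━━━━━━━━━━━━━━━━━━━━━━━━┛     
                                    
                                    


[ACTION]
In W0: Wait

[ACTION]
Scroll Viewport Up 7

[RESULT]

                                    
 ┏━━━━━━━━━━━━━━━━━━━━━━━━━━━━┓     
 ┃ MapNavigator               ┃     
 ┠────────────────────────────┨     
 ┃............................┃     
━┃............................┃     
T┃........................♣...┃     
─┃........................♣♣..┃     
 ┃........................♣...┃     
 ┃.....................^.♣....┃     
 ┃.....................♣......┃     
 ┃..............@.....^♣♣♣....┃     
 ┃                            ┃     
 ┃                            ┃     
━┃                            ┃     
 ┃                            ┃     
 ┃                            ┃     
 ┃                            ┃     
 ┃                            ┃     
 ┗━━━━━━━━━━━━━━━━━━━━━━━━━━━━┛     
                                    


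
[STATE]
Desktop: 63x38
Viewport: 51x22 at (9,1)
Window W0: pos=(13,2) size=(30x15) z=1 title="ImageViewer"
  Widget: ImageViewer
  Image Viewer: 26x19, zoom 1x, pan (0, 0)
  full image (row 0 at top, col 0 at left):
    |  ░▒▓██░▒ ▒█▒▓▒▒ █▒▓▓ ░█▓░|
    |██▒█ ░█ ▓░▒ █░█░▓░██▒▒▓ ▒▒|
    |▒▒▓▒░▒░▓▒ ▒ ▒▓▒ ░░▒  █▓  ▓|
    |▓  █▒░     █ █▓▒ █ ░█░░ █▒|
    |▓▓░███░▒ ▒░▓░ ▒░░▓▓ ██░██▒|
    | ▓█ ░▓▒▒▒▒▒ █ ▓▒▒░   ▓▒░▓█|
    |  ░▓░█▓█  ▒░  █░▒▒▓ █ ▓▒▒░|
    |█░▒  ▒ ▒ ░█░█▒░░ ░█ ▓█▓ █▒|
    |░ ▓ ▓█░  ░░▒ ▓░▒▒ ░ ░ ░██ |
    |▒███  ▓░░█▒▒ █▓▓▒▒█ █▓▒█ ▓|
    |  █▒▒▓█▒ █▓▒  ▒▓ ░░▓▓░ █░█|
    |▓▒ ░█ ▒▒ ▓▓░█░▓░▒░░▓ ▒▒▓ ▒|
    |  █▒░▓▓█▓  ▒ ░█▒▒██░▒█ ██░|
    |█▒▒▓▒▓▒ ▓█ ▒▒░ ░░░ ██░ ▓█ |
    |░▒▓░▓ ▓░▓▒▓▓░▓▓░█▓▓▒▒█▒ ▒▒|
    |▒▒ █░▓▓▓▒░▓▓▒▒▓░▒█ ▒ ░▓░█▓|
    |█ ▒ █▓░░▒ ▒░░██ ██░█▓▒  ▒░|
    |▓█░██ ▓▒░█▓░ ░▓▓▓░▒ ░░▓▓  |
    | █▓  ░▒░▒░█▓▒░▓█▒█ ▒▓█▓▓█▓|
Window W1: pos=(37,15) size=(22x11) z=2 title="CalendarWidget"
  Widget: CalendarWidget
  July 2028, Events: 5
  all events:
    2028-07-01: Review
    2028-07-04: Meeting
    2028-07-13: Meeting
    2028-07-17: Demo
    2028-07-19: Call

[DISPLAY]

                                                   
    ┏━━━━━━━━━━━━━━━━━━━━━━━━━━━━┓                 
    ┃ ImageViewer                ┃                 
    ┠────────────────────────────┨                 
    ┃  ░▒▓██░▒ ▒█▒▓▒▒ █▒▓▓ ░█▓░  ┃                 
    ┃██▒█ ░█ ▓░▒ █░█░▓░██▒▒▓ ▒▒  ┃                 
    ┃▒▒▓▒░▒░▓▒ ▒ ▒▓▒ ░░▒  █▓  ▓  ┃                 
    ┃▓  █▒░     █ █▓▒ █ ░█░░ █▒  ┃                 
    ┃▓▓░███░▒ ▒░▓░ ▒░░▓▓ ██░██▒  ┃                 
    ┃ ▓█ ░▓▒▒▒▒▒ █ ▓▒▒░   ▓▒░▓█  ┃                 
    ┃  ░▓░█▓█  ▒░  █░▒▒▓ █ ▓▒▒░  ┃                 
    ┃█░▒  ▒ ▒ ░█░█▒░░ ░█ ▓█▓ █▒  ┃                 
    ┃░ ▓ ▓█░  ░░▒ ▓░▒▒ ░ ░ ░██   ┃                 
    ┃▒███  ▓░░█▒▒ █▓▓▒▒█ █▓▒█ ▓  ┃                 
    ┃  █▒▒▓█▒ █▓▒  ▒▓ ░░▓▓░ ┏━━━━━━━━━━━━━━━━━━━━┓ 
    ┗━━━━━━━━━━━━━━━━━━━━━━━┃ CalendarWidget     ┃ 
                            ┠────────────────────┨ 
                            ┃     July 2028      ┃ 
                            ┃Mo Tu We Th Fr Sa Su┃ 
                            ┃                1*  ┃ 
                            ┃ 3  4*  5  6  7  8  ┃ 
                            ┃10 11 12 13* 14 15 1┃ 


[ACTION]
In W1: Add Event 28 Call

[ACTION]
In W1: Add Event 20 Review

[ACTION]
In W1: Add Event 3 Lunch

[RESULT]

                                                   
    ┏━━━━━━━━━━━━━━━━━━━━━━━━━━━━┓                 
    ┃ ImageViewer                ┃                 
    ┠────────────────────────────┨                 
    ┃  ░▒▓██░▒ ▒█▒▓▒▒ █▒▓▓ ░█▓░  ┃                 
    ┃██▒█ ░█ ▓░▒ █░█░▓░██▒▒▓ ▒▒  ┃                 
    ┃▒▒▓▒░▒░▓▒ ▒ ▒▓▒ ░░▒  █▓  ▓  ┃                 
    ┃▓  █▒░     █ █▓▒ █ ░█░░ █▒  ┃                 
    ┃▓▓░███░▒ ▒░▓░ ▒░░▓▓ ██░██▒  ┃                 
    ┃ ▓█ ░▓▒▒▒▒▒ █ ▓▒▒░   ▓▒░▓█  ┃                 
    ┃  ░▓░█▓█  ▒░  █░▒▒▓ █ ▓▒▒░  ┃                 
    ┃█░▒  ▒ ▒ ░█░█▒░░ ░█ ▓█▓ █▒  ┃                 
    ┃░ ▓ ▓█░  ░░▒ ▓░▒▒ ░ ░ ░██   ┃                 
    ┃▒███  ▓░░█▒▒ █▓▓▒▒█ █▓▒█ ▓  ┃                 
    ┃  █▒▒▓█▒ █▓▒  ▒▓ ░░▓▓░ ┏━━━━━━━━━━━━━━━━━━━━┓ 
    ┗━━━━━━━━━━━━━━━━━━━━━━━┃ CalendarWidget     ┃ 
                            ┠────────────────────┨ 
                            ┃     July 2028      ┃ 
                            ┃Mo Tu We Th Fr Sa Su┃ 
                            ┃                1*  ┃ 
                            ┃ 3*  4*  5  6  7  8 ┃ 
                            ┃10 11 12 13* 14 15 1┃ 


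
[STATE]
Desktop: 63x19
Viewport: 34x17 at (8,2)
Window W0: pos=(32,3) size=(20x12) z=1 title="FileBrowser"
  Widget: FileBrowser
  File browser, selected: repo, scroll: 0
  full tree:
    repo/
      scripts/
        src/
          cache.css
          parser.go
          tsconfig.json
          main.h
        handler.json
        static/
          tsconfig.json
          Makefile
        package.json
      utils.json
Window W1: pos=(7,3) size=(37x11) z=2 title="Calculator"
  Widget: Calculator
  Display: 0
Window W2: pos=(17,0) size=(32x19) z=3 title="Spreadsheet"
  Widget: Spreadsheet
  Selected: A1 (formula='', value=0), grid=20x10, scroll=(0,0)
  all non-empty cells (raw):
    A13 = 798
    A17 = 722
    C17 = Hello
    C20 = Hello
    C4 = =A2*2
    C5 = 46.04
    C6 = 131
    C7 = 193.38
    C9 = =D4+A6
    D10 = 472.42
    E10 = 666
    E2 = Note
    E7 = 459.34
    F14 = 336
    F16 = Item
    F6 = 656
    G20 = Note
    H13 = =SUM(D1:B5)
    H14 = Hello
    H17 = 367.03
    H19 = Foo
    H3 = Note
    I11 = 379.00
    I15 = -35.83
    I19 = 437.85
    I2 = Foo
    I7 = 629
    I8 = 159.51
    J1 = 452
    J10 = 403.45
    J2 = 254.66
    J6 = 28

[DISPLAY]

         ┠────────────────────────
━━━━━━━━━┃A1:                     
 Calculat┃       A       B       C
─────────┃------------------------
         ┃  1      [0]       0    
┌───┬───┬┃  2        0       0    
│ 7 │ 8 │┃  3        0       0    
├───┼───┼┃  4        0       0    
│ 4 │ 5 │┃  5        0       0   4
├───┼───┼┃  6        0       0    
│ 1 │ 2 │┃  7        0       0  19
━━━━━━━━━┃  8        0       0    
         ┃  9        0       0    
         ┃ 10        0       0    
         ┃ 11        0       0    
         ┃ 12        0       0    
         ┗━━━━━━━━━━━━━━━━━━━━━━━━


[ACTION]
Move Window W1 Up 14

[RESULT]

─────────┠────────────────────────
         ┃A1:                     
┌───┬───┬┃       A       B       C
│ 7 │ 8 │┃------------------------
├───┼───┼┃  1      [0]       0    
│ 4 │ 5 │┃  2        0       0    
├───┼───┼┃  3        0       0    
│ 1 │ 2 │┃  4        0       0    
━━━━━━━━━┃  5        0       0   4
         ┃  6        0       0    
         ┃  7        0       0  19
         ┃  8        0       0    
         ┃  9        0       0    
         ┃ 10        0       0    
         ┃ 11        0       0    
         ┃ 12        0       0    
         ┗━━━━━━━━━━━━━━━━━━━━━━━━


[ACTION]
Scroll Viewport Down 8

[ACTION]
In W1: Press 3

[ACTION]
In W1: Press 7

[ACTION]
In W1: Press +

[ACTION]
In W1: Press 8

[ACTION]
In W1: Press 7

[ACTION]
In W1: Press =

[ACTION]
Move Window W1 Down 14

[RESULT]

         ┠────────────────────────
         ┃A1:                     
         ┃       A       B       C
         ┃------------------------
         ┃  1      [0]       0    
         ┃  2        0       0    
━━━━━━━━━┃  3        0       0    
 Calculat┃  4        0       0    
─────────┃  5        0       0   4
         ┃  6        0       0    
┌───┬───┬┃  7        0       0  19
│ 7 │ 8 │┃  8        0       0    
├───┼───┼┃  9        0       0    
│ 4 │ 5 │┃ 10        0       0    
├───┼───┼┃ 11        0       0    
│ 1 │ 2 │┃ 12        0       0    
━━━━━━━━━┗━━━━━━━━━━━━━━━━━━━━━━━━


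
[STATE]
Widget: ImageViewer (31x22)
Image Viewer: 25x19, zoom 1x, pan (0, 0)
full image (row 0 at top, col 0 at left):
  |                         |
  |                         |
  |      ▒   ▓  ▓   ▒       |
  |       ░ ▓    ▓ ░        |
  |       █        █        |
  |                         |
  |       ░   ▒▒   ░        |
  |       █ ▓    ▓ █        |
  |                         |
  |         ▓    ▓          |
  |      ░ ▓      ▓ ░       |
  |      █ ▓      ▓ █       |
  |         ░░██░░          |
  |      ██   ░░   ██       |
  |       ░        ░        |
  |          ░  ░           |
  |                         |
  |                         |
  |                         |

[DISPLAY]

                               
                               
      ▒   ▓  ▓   ▒             
       ░ ▓    ▓ ░              
       █        █              
                               
       ░   ▒▒   ░              
       █ ▓    ▓ █              
                               
         ▓    ▓                
      ░ ▓      ▓ ░             
      █ ▓      ▓ █             
         ░░██░░                
      ██   ░░   ██             
       ░        ░              
          ░  ░                 
                               
                               
                               
                               
                               
                               


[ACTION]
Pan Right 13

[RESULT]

                               
                               
▓   ▒                          
 ▓ ░                           
   █                           
                               
   ░                           
 ▓ █                           
                               
 ▓                             
  ▓ ░                          
  ▓ █                          
░░                             
   ██                          
   ░                           
░                              
                               
                               
                               
                               
                               
                               


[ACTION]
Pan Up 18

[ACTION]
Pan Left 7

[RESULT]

                               
                               
▒   ▓  ▓   ▒                   
 ░ ▓    ▓ ░                    
 █        █                    
                               
 ░   ▒▒   ░                    
 █ ▓    ▓ █                    
                               
   ▓    ▓                      
░ ▓      ▓ ░                   
█ ▓      ▓ █                   
   ░░██░░                      
██   ░░   ██                   
 ░        ░                    
    ░  ░                       
                               
                               
                               
                               
                               
                               


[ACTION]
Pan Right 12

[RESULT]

                               
                               
                               
                               
                               
                               
                               
                               
                               
                               
                               
                               
                               
                               
                               
                               
                               
                               
                               
                               
                               
                               


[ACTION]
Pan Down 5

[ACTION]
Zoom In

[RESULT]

  ▓▓    ▓▓      ▒▒             
▓▓        ▓▓  ░░               
▓▓        ▓▓  ░░               
              ██               
              ██               
                               
                               
    ▒▒▒▒      ░░               
    ▒▒▒▒      ░░               
▓▓        ▓▓  ██               
▓▓        ▓▓  ██               
                               
                               
▓▓        ▓▓                   
▓▓        ▓▓                   
            ▓▓  ░░             
            ▓▓  ░░             
            ▓▓  ██             
            ▓▓  ██             
░░░░████░░░░                   
░░░░████░░░░                   
    ░░░░      ████             


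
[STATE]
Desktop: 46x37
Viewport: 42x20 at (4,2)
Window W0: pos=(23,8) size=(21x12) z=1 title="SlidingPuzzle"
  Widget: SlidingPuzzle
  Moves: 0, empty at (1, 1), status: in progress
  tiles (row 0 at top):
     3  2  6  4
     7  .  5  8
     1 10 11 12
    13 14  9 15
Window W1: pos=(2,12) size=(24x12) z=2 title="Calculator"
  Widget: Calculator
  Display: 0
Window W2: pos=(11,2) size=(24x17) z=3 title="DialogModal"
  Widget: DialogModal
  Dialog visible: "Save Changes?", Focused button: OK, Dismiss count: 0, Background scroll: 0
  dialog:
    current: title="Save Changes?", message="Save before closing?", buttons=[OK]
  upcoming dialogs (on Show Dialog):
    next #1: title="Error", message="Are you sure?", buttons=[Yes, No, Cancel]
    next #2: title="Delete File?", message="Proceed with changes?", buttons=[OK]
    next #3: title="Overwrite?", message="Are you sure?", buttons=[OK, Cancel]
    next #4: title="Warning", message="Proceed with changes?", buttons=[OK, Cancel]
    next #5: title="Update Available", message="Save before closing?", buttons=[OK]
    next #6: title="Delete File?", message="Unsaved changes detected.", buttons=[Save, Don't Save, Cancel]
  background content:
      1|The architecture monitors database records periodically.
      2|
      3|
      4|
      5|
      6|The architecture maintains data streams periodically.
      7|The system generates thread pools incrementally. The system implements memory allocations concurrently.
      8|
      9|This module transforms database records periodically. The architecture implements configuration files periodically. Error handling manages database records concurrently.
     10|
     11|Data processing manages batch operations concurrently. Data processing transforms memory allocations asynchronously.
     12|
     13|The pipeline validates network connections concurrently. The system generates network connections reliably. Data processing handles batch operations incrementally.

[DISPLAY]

       ┏━━━━━━━━━━━━━━━━━━━━━━┓           
       ┃ DialogModal          ┃           
       ┠──────────────────────┨           
       ┃The architecture monit┃           
       ┃                      ┃           
       ┃                      ┃           
       ┃                      ┃━━━━━━━━┓  
       ┃  ┌────────────────┐  ┃zle     ┃  
       ┃Th│ Save Changes?  │nt┃────────┨  
       ┃Th│Save before clos│ t┃────┬───┃  
━━━━━━━┃  │      [OK]      │  ┃  6 │  4┃  
Calcula┃Th└────────────────┘ms┃────┼───┃  
───────┃                      ┃  5 │  8┃  
       ┃Data processing manage┃────┼───┃  
───┬───┃                      ┃ 11 │ 12┃  
 7 │ 8 ┃The pipeline validates┃────┼───┃  
───┼───┗━━━━━━━━━━━━━━━━━━━━━━┛  9 │ 15┃  
 4 │ 5 │ 6 │ × │     ┃━━━━━━━━━━━━━━━━━┛  
───┼───┼───┼───┤     ┃                    
 1 │ 2 │ 3 │ - │     ┃                    


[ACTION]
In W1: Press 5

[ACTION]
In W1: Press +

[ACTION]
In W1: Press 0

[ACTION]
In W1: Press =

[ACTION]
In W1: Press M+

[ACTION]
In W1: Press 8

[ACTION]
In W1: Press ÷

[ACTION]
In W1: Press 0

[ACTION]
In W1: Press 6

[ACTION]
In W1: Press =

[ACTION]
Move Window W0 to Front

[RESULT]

       ┏━━━━━━━━━━━━━━━━━━━━━━┓           
       ┃ DialogModal          ┃           
       ┠──────────────────────┨           
       ┃The architecture monit┃           
       ┃                      ┃           
       ┃                      ┃           
       ┃           ┏━━━━━━━━━━━━━━━━━━━┓  
       ┃  ┌────────┃ SlidingPuzzle     ┃  
       ┃Th│ Save Ch┠───────────────────┨  
       ┃Th│Save bef┃┌────┬────┬────┬───┃  
━━━━━━━┃  │      [O┃│  3 │  2 │  6 │  4┃  
Calcula┃Th└────────┃├────┼────┼────┼───┃  
───────┃           ┃│  7 │    │  5 │  8┃  
       ┃Data proces┃├────┼────┼────┼───┃  
───┬───┃           ┃│  1 │ 10 │ 11 │ 12┃  
 7 │ 8 ┃The pipelin┃├────┼────┼────┼───┃  
───┼───┗━━━━━━━━━━━┃│ 13 │ 14 │  9 │ 15┃  
 4 │ 5 │ 6 │ × │   ┗━━━━━━━━━━━━━━━━━━━┛  
───┼───┼───┼───┤     ┃                    
 1 │ 2 │ 3 │ - │     ┃                    


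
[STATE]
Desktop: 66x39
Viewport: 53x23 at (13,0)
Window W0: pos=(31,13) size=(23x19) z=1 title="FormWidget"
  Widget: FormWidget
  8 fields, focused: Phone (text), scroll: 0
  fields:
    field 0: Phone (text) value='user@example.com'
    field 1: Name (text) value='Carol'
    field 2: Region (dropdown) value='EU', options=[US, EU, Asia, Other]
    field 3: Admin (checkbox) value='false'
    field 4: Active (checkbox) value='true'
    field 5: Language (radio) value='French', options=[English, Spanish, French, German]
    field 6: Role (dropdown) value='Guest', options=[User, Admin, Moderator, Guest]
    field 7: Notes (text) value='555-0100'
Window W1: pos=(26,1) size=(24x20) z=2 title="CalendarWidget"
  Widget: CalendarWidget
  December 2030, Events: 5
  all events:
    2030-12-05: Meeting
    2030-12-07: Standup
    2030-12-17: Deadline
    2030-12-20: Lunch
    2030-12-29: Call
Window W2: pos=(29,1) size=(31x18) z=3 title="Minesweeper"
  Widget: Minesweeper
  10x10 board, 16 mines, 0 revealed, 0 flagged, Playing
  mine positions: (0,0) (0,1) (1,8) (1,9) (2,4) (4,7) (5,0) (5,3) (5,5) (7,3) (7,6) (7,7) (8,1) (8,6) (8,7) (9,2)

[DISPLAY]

                                                     
             ┏━━┏━━━━━━━━━━━━━━━━━━━━━━━━━━━━━┓      
             ┃ C┃ Minesweeper                 ┃      
             ┠──┠─────────────────────────────┨      
             ┃  ┃■■■■■■■■■■                   ┃      
             ┃Mo┃■■■■■■■■■■                   ┃      
             ┃  ┃■■■■■■■■■■                   ┃      
             ┃ 2┃■■■■■■■■■■                   ┃      
             ┃ 9┃■■■■■■■■■■                   ┃      
             ┃16┃■■■■■■■■■■                   ┃      
             ┃23┃■■■■■■■■■■                   ┃      
             ┃30┃■■■■■■■■■■                   ┃      
             ┃  ┃■■■■■■■■■■                   ┃      
             ┃  ┃■■■■■■■■■■                   ┃      
             ┃  ┃                             ┃      
             ┃  ┃                             ┃      
             ┃  ┃                             ┃      
             ┃  ┃                             ┃      
             ┃  ┗━━━━━━━━━━━━━━━━━━━━━━━━━━━━━┛      
             ┃                      ┃   ┃            
             ┗━━━━━━━━━━━━━━━━━━━━━━┛   ┃            
                  ┃  Language:   ( ) Eng┃            
                  ┃  Role:       [Gues▼]┃            


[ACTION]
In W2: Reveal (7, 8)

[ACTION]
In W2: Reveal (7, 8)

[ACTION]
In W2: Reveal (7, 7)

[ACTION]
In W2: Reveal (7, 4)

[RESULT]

                                                     
             ┏━━┏━━━━━━━━━━━━━━━━━━━━━━━━━━━━━┓      
             ┃ C┃ Minesweeper                 ┃      
             ┠──┠─────────────────────────────┨      
             ┃  ┃✹✹■■■■■■■■                   ┃      
             ┃Mo┃■■■■■■■■✹✹                   ┃      
             ┃  ┃■■■■✹■■■■■                   ┃      
             ┃ 2┃■■■■■■■■■■                   ┃      
             ┃ 9┃■■■■■■■✹■■                   ┃      
             ┃16┃✹■■✹■✹■■■■                   ┃      
             ┃23┃■■■■■■■■■■                   ┃      
             ┃30┃■■■✹■■✹✹2■                   ┃      
             ┃  ┃■✹■■■■✹✹■■                   ┃      
             ┃  ┃■■✹■■■■■■■                   ┃      
             ┃  ┃                             ┃      
             ┃  ┃                             ┃      
             ┃  ┃                             ┃      
             ┃  ┃                             ┃      
             ┃  ┗━━━━━━━━━━━━━━━━━━━━━━━━━━━━━┛      
             ┃                      ┃   ┃            
             ┗━━━━━━━━━━━━━━━━━━━━━━┛   ┃            
                  ┃  Language:   ( ) Eng┃            
                  ┃  Role:       [Gues▼]┃            


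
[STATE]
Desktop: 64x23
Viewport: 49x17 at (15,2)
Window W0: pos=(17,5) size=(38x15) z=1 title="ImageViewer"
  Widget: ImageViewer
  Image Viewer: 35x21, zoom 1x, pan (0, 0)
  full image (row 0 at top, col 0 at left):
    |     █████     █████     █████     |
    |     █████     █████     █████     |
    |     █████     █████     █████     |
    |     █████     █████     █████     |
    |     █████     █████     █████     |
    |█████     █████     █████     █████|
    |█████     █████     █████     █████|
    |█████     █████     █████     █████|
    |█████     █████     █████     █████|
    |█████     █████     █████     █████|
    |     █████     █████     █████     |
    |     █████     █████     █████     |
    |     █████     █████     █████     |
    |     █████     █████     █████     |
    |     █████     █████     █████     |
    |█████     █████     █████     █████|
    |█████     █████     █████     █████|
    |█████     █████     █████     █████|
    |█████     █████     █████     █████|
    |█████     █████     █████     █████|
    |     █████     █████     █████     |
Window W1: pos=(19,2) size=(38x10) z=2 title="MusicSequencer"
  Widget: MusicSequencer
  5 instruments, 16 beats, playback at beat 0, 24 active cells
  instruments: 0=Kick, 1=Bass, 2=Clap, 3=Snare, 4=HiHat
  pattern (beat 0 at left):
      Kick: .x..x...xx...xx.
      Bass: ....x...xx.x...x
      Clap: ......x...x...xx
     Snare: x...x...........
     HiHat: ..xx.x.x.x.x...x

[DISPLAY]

    ┏━━━━━━━━━━━━━━━━━━━━━━━━━━━━━━━━━━━━┓       
    ┃ MusicSequencer                     ┃       
    ┠────────────────────────────────────┨       
  ┏━┃      ▼123456789012345              ┃       
  ┃ ┃  Kick·█··█···██···██·              ┃       
  ┠─┃  Bass····█···██·█···█              ┃       
  ┃ ┃  Clap······█···█···██              ┃       
  ┃ ┃ Snare█···█···········              ┃       
  ┃ ┃ HiHat··██·█·█·█·█···█              ┃       
  ┃ ┗━━━━━━━━━━━━━━━━━━━━━━━━━━━━━━━━━━━━┛       
  ┃     █████     █████     █████      ┃         
  ┃█████     █████     █████     █████ ┃         
  ┃█████     █████     █████     █████ ┃         
  ┃█████     █████     █████     █████ ┃         
  ┃█████     █████     █████     █████ ┃         
  ┃█████     █████     █████     █████ ┃         
  ┃     █████     █████     █████      ┃         


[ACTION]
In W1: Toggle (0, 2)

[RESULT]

    ┏━━━━━━━━━━━━━━━━━━━━━━━━━━━━━━━━━━━━┓       
    ┃ MusicSequencer                     ┃       
    ┠────────────────────────────────────┨       
  ┏━┃      ▼123456789012345              ┃       
  ┃ ┃  Kick·██·█···██···██·              ┃       
  ┠─┃  Bass····█···██·█···█              ┃       
  ┃ ┃  Clap······█···█···██              ┃       
  ┃ ┃ Snare█···█···········              ┃       
  ┃ ┃ HiHat··██·█·█·█·█···█              ┃       
  ┃ ┗━━━━━━━━━━━━━━━━━━━━━━━━━━━━━━━━━━━━┛       
  ┃     █████     █████     █████      ┃         
  ┃█████     █████     █████     █████ ┃         
  ┃█████     █████     █████     █████ ┃         
  ┃█████     █████     █████     █████ ┃         
  ┃█████     █████     █████     █████ ┃         
  ┃█████     █████     █████     █████ ┃         
  ┃     █████     █████     █████      ┃         


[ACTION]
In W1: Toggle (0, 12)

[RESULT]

    ┏━━━━━━━━━━━━━━━━━━━━━━━━━━━━━━━━━━━━┓       
    ┃ MusicSequencer                     ┃       
    ┠────────────────────────────────────┨       
  ┏━┃      ▼123456789012345              ┃       
  ┃ ┃  Kick·██·█···██··███·              ┃       
  ┠─┃  Bass····█···██·█···█              ┃       
  ┃ ┃  Clap······█···█···██              ┃       
  ┃ ┃ Snare█···█···········              ┃       
  ┃ ┃ HiHat··██·█·█·█·█···█              ┃       
  ┃ ┗━━━━━━━━━━━━━━━━━━━━━━━━━━━━━━━━━━━━┛       
  ┃     █████     █████     █████      ┃         
  ┃█████     █████     █████     █████ ┃         
  ┃█████     █████     █████     █████ ┃         
  ┃█████     █████     █████     █████ ┃         
  ┃█████     █████     █████     █████ ┃         
  ┃█████     █████     █████     █████ ┃         
  ┃     █████     █████     █████      ┃         


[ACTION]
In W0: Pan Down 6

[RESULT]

    ┏━━━━━━━━━━━━━━━━━━━━━━━━━━━━━━━━━━━━┓       
    ┃ MusicSequencer                     ┃       
    ┠────────────────────────────────────┨       
  ┏━┃      ▼123456789012345              ┃       
  ┃ ┃  Kick·██·█···██··███·              ┃       
  ┠─┃  Bass····█···██·█···█              ┃       
  ┃█┃  Clap······█···█···██              ┃       
  ┃█┃ Snare█···█···········              ┃       
  ┃█┃ HiHat··██·█·█·█·█···█              ┃       
  ┃█┗━━━━━━━━━━━━━━━━━━━━━━━━━━━━━━━━━━━━┛       
  ┃     █████     █████     █████      ┃         
  ┃     █████     █████     █████      ┃         
  ┃     █████     █████     █████      ┃         
  ┃     █████     █████     █████      ┃         
  ┃     █████     █████     █████      ┃         
  ┃█████     █████     █████     █████ ┃         
  ┃█████     █████     █████     █████ ┃         
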